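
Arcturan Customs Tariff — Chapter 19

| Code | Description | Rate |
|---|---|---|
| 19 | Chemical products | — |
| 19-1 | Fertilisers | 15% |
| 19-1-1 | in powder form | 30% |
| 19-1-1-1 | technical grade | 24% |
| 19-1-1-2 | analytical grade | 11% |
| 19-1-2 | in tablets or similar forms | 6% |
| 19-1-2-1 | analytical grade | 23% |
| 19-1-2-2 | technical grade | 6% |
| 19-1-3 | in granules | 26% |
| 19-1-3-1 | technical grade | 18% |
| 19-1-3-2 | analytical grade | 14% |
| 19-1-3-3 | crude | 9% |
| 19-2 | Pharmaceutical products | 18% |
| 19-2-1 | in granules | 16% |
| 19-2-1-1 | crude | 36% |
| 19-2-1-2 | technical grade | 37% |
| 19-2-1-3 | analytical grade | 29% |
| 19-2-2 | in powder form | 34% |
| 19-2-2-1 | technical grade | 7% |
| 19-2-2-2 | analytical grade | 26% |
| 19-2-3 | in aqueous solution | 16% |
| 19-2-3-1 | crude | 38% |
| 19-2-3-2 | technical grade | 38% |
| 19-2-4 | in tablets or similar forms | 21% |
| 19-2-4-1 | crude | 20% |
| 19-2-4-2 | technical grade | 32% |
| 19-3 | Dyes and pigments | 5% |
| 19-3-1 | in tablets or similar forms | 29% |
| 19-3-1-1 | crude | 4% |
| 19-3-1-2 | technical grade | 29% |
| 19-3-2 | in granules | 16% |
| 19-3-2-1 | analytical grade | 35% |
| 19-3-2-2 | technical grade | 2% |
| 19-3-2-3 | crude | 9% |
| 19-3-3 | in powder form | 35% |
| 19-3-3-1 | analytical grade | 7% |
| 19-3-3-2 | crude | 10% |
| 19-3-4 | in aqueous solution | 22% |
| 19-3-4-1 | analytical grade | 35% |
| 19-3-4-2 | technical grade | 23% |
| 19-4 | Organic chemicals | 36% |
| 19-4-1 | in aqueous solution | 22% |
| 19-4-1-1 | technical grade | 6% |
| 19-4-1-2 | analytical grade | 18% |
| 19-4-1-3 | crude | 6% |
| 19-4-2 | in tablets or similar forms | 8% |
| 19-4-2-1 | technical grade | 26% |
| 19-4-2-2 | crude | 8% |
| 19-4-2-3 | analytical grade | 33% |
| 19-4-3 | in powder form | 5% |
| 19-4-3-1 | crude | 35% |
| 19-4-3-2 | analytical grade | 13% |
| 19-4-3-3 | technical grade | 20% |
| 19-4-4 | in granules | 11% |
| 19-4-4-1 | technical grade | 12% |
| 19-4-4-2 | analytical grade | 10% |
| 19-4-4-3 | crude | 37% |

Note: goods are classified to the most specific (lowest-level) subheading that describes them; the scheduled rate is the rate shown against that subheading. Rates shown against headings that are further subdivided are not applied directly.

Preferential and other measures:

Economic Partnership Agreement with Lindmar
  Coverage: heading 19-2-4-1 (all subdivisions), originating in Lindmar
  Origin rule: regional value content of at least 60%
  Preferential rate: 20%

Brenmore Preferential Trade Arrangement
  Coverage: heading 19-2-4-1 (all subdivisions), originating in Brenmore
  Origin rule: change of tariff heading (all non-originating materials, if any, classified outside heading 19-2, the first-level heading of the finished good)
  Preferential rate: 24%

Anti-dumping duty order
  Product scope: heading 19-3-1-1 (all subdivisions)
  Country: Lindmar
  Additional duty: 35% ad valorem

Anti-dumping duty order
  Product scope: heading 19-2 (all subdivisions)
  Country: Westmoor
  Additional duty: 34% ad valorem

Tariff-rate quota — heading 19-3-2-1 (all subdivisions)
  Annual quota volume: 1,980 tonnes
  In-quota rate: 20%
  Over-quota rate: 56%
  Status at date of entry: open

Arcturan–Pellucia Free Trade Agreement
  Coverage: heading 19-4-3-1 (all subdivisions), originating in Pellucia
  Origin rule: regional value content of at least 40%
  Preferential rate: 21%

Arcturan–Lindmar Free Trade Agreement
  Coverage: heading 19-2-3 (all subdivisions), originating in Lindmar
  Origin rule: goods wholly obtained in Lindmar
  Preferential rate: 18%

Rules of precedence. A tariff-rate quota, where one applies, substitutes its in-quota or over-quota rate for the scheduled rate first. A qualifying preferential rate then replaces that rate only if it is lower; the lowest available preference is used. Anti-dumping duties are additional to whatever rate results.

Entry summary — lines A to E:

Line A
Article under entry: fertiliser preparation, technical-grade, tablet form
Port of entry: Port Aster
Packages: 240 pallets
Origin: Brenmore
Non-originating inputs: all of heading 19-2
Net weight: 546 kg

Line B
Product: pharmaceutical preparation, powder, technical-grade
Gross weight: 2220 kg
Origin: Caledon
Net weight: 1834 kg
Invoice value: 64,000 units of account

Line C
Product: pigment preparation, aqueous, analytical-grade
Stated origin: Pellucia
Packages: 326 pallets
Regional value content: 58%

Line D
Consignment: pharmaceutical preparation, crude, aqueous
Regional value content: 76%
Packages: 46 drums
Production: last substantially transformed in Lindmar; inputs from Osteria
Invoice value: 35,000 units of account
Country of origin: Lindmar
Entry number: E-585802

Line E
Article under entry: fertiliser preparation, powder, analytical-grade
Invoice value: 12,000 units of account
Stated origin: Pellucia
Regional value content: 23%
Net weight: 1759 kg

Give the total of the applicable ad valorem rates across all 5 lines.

Line A: fertiliser → 19-1; tablet form → 19-1-2; technical-grade → 19-1-2-2. Scheduled 6%. Brenmore agreement on 19-2-4-1: 19-1-2-2 not covered. → 6%.
Line B: pharmaceutical → 19-2; powder → 19-2-2; technical-grade → 19-2-2-1. Scheduled 7%. No special measure applies. → 7%.
Line C: pigment → 19-3; aqueous → 19-3-4; analytical-grade → 19-3-4-1. Scheduled 35%. Pellucia agreement on 19-4-3-1: 19-3-4-1 not covered. → 35%.
Line D: pharmaceutical → 19-2; aqueous → 19-2-3; crude → 19-2-3-1. Scheduled 38%. Lindmar agreement on 19-2-4-1: 19-2-3-1 not covered; Lindmar agreement on 19-2-3: not wholly obtained. → 38%.
Line E: fertiliser → 19-1; powder → 19-1-1; analytical-grade → 19-1-1-2. Scheduled 11%. Pellucia agreement on 19-4-3-1: 19-1-1-2 not covered. → 11%.
Sum: 6% + 7% + 35% + 38% + 11% = 97%.

97%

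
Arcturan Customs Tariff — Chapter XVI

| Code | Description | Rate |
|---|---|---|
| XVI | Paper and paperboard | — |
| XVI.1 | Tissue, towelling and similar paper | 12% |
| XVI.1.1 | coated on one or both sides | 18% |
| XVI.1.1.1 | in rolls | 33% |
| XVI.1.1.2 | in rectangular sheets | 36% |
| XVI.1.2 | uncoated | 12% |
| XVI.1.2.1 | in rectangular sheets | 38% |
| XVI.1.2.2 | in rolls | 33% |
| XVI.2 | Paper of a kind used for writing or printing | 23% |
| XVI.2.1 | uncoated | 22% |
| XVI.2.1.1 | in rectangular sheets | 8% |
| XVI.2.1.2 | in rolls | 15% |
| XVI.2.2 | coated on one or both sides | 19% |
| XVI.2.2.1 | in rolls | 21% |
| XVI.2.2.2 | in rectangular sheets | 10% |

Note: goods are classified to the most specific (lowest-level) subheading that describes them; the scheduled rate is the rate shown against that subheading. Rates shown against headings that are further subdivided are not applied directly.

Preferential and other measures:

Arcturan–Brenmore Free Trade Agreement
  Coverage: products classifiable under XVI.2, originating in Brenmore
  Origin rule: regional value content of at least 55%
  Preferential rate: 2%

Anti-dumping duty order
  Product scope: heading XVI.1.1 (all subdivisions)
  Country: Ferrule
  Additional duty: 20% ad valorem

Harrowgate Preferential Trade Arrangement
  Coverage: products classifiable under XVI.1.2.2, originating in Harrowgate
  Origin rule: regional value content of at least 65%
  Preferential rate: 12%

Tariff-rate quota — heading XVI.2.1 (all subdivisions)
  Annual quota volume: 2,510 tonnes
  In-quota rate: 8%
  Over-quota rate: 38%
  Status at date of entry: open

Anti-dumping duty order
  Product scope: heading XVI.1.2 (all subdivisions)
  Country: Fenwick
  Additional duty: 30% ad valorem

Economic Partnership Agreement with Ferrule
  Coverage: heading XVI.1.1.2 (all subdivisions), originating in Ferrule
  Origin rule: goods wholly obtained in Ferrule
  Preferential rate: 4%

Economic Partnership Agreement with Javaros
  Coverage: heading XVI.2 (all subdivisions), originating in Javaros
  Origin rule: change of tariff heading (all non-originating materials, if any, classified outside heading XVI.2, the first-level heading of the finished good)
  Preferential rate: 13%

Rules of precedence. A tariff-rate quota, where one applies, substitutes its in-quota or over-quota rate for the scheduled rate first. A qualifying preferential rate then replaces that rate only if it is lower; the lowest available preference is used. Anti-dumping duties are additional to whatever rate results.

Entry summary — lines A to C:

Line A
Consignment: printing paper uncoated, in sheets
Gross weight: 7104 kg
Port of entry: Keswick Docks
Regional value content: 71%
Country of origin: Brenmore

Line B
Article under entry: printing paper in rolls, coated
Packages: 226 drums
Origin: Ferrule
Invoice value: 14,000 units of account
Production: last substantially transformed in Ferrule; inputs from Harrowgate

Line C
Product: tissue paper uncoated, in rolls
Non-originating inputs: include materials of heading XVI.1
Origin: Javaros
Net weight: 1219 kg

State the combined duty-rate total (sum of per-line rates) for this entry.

56%

Line A: printing paper → XVI.2; uncoated → XVI.2.1; in sheets → XVI.2.1.1. Scheduled 8%. quota on XVI.2.1 open → in-quota 8%; Brenmore agreement on XVI.2: RVC ≥ 55% → 2% available; preferential 2%. → 2%.
Line B: printing paper → XVI.2; coated → XVI.2.2; in rolls → XVI.2.2.1. Scheduled 21%. Ferrule agreement on XVI.1.1.2: XVI.2.2.1 not covered. → 21%.
Line C: tissue paper → XVI.1; uncoated → XVI.1.2; in rolls → XVI.1.2.2. Scheduled 33%. Javaros agreement on XVI.2: XVI.1.2.2 not covered. → 33%.
Sum: 2% + 21% + 33% = 56%.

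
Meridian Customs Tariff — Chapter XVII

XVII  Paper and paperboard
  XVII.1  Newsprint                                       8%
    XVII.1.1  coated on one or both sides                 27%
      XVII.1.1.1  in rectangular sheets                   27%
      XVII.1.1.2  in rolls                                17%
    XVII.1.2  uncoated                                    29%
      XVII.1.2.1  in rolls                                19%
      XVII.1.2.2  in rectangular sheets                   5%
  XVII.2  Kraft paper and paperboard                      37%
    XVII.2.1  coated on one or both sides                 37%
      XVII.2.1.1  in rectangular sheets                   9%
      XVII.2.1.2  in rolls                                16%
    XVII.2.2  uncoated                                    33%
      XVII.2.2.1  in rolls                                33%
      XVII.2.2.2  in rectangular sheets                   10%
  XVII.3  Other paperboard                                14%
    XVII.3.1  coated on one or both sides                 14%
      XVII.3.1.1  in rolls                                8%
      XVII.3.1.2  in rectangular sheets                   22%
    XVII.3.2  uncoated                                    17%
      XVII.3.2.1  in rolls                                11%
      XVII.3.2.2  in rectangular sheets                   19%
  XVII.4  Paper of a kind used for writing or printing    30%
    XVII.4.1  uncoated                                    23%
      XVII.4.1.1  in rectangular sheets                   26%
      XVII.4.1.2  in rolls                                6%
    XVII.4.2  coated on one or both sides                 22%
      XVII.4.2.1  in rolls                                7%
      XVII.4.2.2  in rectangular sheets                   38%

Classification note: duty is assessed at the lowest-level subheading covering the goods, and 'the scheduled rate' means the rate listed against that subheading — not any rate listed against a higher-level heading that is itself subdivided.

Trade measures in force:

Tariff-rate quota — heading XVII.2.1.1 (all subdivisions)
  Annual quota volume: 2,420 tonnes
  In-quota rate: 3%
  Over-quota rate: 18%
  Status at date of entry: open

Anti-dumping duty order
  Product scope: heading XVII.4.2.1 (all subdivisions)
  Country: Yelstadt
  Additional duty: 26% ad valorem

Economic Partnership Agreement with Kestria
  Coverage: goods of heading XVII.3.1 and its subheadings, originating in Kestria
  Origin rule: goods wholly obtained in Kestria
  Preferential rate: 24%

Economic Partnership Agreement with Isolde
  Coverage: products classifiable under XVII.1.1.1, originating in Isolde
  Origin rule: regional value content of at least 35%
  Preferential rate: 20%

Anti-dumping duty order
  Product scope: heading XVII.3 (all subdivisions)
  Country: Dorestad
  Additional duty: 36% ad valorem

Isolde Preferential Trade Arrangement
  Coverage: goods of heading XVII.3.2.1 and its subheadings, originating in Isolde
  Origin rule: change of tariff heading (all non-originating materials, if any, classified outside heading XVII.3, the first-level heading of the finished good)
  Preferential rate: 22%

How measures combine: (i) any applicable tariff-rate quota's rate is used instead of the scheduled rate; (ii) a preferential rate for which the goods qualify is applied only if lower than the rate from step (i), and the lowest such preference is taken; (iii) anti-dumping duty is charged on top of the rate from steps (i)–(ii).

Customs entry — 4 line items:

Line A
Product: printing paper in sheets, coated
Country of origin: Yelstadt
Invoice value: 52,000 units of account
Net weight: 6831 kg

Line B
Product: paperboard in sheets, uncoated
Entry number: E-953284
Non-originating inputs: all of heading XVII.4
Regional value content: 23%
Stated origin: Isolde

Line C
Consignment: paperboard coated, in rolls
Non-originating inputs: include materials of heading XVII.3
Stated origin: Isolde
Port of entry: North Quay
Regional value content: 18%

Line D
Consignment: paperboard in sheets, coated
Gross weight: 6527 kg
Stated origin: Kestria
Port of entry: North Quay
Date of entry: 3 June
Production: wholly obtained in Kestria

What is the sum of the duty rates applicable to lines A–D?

87%

Line A: printing paper → XVII.4; coated → XVII.4.2; in sheets → XVII.4.2.2. Scheduled 38%. No special measure applies. → 38%.
Line B: paperboard → XVII.3; uncoated → XVII.3.2; in sheets → XVII.3.2.2. Scheduled 19%. Isolde agreement on XVII.1.1.1: XVII.3.2.2 not covered; Isolde agreement on XVII.3.2.1: XVII.3.2.2 not covered. → 19%.
Line C: paperboard → XVII.3; coated → XVII.3.1; in rolls → XVII.3.1.1. Scheduled 8%. Isolde agreement on XVII.1.1.1: XVII.3.1.1 not covered; Isolde agreement on XVII.3.2.1: XVII.3.1.1 not covered. → 8%.
Line D: paperboard → XVII.3; coated → XVII.3.1; in sheets → XVII.3.1.2. Scheduled 22%. Kestria agreement on XVII.3.1: wholly obtained → 24% available; preference 24% not lower than 22% → no reduction. → 22%.
Sum: 38% + 19% + 8% + 22% = 87%.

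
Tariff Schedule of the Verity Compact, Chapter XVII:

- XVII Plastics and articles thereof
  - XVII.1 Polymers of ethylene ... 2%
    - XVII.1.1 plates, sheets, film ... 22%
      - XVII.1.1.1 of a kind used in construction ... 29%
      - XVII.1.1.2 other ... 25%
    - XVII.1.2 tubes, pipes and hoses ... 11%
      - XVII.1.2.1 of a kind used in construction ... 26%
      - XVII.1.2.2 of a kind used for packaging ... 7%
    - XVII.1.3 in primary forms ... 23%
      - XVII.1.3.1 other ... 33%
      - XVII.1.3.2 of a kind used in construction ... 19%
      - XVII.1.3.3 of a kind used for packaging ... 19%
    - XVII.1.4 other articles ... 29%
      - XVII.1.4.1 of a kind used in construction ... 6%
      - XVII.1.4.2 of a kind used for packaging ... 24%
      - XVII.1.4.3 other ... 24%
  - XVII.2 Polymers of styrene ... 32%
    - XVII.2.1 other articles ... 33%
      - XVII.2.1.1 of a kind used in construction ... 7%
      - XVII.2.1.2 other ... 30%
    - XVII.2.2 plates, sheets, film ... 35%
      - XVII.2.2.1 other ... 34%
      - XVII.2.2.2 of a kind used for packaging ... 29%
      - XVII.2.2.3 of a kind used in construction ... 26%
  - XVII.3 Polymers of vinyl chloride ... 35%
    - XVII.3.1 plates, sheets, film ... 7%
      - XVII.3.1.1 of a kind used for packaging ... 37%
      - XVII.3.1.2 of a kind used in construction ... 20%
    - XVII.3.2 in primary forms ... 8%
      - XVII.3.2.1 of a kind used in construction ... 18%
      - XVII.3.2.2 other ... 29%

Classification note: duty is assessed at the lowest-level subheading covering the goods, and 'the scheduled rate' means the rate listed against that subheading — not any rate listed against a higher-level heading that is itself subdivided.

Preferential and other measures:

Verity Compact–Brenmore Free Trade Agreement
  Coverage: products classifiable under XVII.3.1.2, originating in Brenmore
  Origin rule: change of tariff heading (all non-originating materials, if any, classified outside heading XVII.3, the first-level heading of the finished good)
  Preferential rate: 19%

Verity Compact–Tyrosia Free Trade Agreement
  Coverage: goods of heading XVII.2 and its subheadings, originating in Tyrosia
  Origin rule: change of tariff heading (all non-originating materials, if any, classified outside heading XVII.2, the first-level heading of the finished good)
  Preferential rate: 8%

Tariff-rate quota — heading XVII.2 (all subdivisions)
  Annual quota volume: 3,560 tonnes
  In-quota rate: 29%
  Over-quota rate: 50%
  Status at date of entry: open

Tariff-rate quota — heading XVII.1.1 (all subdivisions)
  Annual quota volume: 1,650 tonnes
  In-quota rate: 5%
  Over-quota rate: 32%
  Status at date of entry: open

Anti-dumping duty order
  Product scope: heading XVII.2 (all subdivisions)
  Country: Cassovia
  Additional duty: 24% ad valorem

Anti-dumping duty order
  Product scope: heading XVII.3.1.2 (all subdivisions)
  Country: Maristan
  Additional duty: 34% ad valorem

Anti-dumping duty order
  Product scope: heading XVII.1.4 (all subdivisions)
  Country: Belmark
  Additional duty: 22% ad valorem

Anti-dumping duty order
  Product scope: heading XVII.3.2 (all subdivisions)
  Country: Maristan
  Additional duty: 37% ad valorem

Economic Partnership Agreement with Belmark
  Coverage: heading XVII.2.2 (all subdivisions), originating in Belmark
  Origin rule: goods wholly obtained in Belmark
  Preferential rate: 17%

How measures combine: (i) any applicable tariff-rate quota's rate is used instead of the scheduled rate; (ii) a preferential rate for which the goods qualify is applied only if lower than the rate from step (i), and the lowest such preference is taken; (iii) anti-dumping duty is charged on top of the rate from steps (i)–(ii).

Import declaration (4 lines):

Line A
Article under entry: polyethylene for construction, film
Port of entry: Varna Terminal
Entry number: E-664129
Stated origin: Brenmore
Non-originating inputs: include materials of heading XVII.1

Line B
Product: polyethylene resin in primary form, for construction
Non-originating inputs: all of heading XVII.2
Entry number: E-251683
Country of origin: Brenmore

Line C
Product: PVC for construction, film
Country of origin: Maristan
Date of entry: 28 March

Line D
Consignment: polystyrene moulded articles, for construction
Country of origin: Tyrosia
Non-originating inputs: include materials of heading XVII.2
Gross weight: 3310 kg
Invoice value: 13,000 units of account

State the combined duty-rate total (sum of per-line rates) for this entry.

107%

Line A: polyethylene → XVII.1; film → XVII.1.1; for construction → XVII.1.1.1. Scheduled 29%. quota on XVII.1.1 open → in-quota 5%; Brenmore agreement on XVII.3.1.2: XVII.1.1.1 not covered. → 5%.
Line B: polyethylene → XVII.1; resin in primary form → XVII.1.3; for construction → XVII.1.3.2. Scheduled 19%. Brenmore agreement on XVII.3.1.2: XVII.1.3.2 not covered. → 19%.
Line C: PVC → XVII.3; film → XVII.3.1; for construction → XVII.3.1.2. Scheduled 20%. anti-dumping (Maristan, XVII.3.1.2): +34%; total 20% + 34% = 54%. → 54%.
Line D: polystyrene → XVII.2; moulded articles → XVII.2.1; for construction → XVII.2.1.1. Scheduled 7%. quota on XVII.2 open → in-quota 29%; Tyrosia agreement on XVII.2: CTH not met. → 29%.
Sum: 5% + 19% + 54% + 29% = 107%.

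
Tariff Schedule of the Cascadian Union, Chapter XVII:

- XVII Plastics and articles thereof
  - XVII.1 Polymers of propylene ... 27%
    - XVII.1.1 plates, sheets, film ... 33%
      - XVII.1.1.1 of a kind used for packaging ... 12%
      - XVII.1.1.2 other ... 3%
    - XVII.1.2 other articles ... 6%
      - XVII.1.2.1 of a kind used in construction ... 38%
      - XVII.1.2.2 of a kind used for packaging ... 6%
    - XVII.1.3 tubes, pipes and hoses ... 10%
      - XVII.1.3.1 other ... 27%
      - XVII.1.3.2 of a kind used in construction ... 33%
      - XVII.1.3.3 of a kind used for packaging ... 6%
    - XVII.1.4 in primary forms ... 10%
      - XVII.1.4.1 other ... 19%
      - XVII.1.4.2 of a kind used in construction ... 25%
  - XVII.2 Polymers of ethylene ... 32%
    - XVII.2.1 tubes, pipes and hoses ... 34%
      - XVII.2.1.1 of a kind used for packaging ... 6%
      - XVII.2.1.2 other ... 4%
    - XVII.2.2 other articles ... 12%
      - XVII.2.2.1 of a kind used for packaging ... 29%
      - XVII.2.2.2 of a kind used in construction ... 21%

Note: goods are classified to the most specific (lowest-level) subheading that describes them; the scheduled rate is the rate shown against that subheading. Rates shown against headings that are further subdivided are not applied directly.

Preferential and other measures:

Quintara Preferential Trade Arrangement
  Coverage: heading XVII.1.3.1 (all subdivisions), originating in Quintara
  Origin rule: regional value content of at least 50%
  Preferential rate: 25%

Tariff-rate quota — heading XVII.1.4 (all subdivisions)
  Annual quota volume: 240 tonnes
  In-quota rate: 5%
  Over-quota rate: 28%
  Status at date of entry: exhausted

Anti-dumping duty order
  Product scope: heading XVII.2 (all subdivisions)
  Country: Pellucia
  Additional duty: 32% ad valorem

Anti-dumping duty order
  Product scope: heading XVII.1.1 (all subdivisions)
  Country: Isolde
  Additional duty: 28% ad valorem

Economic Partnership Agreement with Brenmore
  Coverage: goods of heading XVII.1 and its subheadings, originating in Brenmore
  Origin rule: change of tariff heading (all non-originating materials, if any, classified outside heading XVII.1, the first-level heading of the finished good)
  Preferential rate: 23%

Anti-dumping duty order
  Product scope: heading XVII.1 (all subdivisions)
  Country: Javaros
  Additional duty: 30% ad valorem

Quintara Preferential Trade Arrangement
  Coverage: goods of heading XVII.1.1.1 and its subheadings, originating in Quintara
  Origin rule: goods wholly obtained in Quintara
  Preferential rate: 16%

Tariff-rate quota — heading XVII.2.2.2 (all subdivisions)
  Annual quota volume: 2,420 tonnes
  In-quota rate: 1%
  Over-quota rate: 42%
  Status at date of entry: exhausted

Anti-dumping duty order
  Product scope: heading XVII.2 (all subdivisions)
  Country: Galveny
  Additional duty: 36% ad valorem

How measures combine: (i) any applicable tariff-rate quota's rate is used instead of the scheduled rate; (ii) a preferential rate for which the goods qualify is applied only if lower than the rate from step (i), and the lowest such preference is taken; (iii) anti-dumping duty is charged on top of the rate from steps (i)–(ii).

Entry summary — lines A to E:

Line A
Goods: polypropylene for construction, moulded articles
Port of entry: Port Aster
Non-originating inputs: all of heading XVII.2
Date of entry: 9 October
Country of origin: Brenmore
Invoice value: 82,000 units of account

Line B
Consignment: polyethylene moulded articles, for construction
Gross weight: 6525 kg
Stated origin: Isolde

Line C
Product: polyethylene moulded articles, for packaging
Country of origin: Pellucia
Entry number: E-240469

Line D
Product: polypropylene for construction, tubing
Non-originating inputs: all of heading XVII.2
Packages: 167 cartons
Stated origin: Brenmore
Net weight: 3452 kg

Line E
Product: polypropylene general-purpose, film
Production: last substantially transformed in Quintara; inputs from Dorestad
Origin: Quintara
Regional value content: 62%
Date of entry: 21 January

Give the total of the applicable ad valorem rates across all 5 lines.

Line A: polypropylene → XVII.1; moulded articles → XVII.1.2; for construction → XVII.1.2.1. Scheduled 38%. Brenmore agreement on XVII.1: CTH met → 23% available; preferential 23%. → 23%.
Line B: polyethylene → XVII.2; moulded articles → XVII.2.2; for construction → XVII.2.2.2. Scheduled 21%. quota on XVII.2.2.2 exhausted → over-quota 42%. → 42%.
Line C: polyethylene → XVII.2; moulded articles → XVII.2.2; for packaging → XVII.2.2.1. Scheduled 29%. anti-dumping (Pellucia, XVII.2): +32%; total 29% + 32% = 61%. → 61%.
Line D: polypropylene → XVII.1; tubing → XVII.1.3; for construction → XVII.1.3.2. Scheduled 33%. Brenmore agreement on XVII.1: CTH met → 23% available; preferential 23%. → 23%.
Line E: polypropylene → XVII.1; film → XVII.1.1; general-purpose → XVII.1.1.2. Scheduled 3%. Quintara agreement on XVII.1.3.1: XVII.1.1.2 not covered; Quintara agreement on XVII.1.1.1: XVII.1.1.2 not covered. → 3%.
Sum: 23% + 42% + 61% + 23% + 3% = 152%.

152%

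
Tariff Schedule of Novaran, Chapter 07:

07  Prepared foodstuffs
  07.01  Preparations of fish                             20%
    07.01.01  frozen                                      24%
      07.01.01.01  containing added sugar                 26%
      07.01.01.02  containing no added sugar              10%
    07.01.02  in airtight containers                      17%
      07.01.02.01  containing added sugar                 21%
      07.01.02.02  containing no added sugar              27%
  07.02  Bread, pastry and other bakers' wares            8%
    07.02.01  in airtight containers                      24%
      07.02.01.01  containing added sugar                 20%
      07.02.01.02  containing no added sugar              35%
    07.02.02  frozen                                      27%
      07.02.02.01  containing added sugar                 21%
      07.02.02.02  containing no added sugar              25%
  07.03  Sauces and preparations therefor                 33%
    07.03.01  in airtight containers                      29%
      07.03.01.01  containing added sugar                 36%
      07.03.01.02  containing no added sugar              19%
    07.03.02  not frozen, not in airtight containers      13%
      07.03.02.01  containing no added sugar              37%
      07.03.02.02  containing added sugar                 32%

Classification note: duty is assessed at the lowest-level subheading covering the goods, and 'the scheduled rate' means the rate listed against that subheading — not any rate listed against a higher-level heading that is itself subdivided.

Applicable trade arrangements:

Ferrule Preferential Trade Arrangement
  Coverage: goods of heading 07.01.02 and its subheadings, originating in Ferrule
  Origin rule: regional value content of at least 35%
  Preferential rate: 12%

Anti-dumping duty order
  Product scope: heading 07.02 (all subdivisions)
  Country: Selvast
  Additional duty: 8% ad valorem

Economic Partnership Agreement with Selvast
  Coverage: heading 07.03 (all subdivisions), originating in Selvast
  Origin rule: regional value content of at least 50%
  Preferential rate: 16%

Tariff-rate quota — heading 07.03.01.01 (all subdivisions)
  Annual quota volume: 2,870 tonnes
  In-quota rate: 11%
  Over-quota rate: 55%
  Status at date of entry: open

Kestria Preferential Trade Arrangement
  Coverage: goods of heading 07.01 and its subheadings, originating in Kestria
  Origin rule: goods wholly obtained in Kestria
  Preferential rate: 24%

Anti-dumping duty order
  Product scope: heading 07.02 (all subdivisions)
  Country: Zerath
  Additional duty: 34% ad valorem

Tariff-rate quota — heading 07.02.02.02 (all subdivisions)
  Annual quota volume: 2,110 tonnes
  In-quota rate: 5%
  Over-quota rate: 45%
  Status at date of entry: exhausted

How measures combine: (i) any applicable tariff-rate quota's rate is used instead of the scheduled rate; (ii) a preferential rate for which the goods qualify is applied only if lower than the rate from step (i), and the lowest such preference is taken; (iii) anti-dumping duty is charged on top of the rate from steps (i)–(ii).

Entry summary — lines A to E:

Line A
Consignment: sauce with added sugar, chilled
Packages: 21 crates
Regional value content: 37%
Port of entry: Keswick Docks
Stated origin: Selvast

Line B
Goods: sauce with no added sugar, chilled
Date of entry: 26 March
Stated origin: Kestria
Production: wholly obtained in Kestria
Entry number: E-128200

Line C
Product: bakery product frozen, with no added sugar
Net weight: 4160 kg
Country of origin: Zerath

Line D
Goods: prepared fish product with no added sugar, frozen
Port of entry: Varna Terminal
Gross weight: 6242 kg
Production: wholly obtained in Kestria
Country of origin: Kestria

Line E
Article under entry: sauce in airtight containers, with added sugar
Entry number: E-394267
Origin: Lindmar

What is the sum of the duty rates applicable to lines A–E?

Line A: sauce → 07.03; chilled → 07.03.02; with added sugar → 07.03.02.02. Scheduled 32%. Selvast agreement on 07.03: RVC < 50%. → 32%.
Line B: sauce → 07.03; chilled → 07.03.02; with no added sugar → 07.03.02.01. Scheduled 37%. Kestria agreement on 07.01: 07.03.02.01 not covered. → 37%.
Line C: bakery product → 07.02; frozen → 07.02.02; with no added sugar → 07.02.02.02. Scheduled 25%. quota on 07.02.02.02 exhausted → over-quota 45%; anti-dumping (Zerath, 07.02): +34%; total 45% + 34% = 79%. → 79%.
Line D: prepared fish product → 07.01; frozen → 07.01.01; with no added sugar → 07.01.01.02. Scheduled 10%. Kestria agreement on 07.01: wholly obtained → 24% available; preference 24% not lower than 10% → no reduction. → 10%.
Line E: sauce → 07.03; in airtight containers → 07.03.01; with added sugar → 07.03.01.01. Scheduled 36%. quota on 07.03.01.01 open → in-quota 11%. → 11%.
Sum: 32% + 37% + 79% + 10% + 11% = 169%.

169%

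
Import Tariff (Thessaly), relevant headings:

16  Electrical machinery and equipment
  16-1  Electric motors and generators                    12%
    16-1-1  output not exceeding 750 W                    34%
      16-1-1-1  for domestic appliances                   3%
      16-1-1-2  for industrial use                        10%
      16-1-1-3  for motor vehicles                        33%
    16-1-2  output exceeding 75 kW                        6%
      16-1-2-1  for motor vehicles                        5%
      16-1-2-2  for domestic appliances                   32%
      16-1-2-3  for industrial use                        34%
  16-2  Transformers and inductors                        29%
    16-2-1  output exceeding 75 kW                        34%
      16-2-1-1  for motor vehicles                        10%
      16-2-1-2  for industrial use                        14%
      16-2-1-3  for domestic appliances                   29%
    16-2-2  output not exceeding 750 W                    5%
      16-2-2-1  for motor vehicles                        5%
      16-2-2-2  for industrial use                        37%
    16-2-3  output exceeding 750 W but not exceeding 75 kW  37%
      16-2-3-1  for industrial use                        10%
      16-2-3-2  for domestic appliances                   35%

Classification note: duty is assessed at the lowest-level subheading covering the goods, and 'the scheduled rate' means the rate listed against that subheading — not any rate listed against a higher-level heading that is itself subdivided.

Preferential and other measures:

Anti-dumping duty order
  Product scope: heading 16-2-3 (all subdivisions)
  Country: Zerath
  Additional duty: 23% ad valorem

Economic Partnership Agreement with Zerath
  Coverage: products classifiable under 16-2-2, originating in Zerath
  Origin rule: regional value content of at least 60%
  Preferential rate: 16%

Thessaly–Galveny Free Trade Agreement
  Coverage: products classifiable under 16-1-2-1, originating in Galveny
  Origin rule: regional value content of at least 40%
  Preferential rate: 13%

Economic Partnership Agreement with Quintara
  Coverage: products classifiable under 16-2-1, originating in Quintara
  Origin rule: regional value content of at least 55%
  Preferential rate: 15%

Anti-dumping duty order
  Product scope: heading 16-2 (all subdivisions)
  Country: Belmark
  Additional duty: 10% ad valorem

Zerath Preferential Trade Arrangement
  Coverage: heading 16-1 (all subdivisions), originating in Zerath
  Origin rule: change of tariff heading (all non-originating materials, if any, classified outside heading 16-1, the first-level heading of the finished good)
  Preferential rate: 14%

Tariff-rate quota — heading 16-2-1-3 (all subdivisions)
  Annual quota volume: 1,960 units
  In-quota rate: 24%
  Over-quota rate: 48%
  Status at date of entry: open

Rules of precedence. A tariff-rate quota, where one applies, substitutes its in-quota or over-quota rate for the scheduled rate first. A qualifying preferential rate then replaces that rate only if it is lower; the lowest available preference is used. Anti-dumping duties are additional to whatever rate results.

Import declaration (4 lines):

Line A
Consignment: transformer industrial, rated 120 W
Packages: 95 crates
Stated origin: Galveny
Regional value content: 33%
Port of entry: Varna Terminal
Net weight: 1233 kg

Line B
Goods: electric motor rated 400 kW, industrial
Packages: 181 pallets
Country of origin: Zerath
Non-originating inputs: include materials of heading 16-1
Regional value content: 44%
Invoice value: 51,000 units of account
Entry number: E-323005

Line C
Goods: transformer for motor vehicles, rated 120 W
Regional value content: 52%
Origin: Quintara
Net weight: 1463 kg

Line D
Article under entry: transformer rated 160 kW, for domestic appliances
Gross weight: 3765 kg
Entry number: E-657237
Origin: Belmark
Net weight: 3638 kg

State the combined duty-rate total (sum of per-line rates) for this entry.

Line A: transformer → 16-2; rated 120 W → 16-2-2; industrial → 16-2-2-2. Scheduled 37%. Galveny agreement on 16-1-2-1: 16-2-2-2 not covered. → 37%.
Line B: electric motor → 16-1; rated 400 kW → 16-1-2; industrial → 16-1-2-3. Scheduled 34%. Zerath agreement on 16-2-2: 16-1-2-3 not covered; Zerath agreement on 16-1: CTH not met. → 34%.
Line C: transformer → 16-2; rated 120 W → 16-2-2; for motor vehicles → 16-2-2-1. Scheduled 5%. Quintara agreement on 16-2-1: 16-2-2-1 not covered. → 5%.
Line D: transformer → 16-2; rated 160 kW → 16-2-1; for domestic appliances → 16-2-1-3. Scheduled 29%. quota on 16-2-1-3 open → in-quota 24%; anti-dumping (Belmark, 16-2): +10%; total 24% + 10% = 34%. → 34%.
Sum: 37% + 34% + 5% + 34% = 110%.

110%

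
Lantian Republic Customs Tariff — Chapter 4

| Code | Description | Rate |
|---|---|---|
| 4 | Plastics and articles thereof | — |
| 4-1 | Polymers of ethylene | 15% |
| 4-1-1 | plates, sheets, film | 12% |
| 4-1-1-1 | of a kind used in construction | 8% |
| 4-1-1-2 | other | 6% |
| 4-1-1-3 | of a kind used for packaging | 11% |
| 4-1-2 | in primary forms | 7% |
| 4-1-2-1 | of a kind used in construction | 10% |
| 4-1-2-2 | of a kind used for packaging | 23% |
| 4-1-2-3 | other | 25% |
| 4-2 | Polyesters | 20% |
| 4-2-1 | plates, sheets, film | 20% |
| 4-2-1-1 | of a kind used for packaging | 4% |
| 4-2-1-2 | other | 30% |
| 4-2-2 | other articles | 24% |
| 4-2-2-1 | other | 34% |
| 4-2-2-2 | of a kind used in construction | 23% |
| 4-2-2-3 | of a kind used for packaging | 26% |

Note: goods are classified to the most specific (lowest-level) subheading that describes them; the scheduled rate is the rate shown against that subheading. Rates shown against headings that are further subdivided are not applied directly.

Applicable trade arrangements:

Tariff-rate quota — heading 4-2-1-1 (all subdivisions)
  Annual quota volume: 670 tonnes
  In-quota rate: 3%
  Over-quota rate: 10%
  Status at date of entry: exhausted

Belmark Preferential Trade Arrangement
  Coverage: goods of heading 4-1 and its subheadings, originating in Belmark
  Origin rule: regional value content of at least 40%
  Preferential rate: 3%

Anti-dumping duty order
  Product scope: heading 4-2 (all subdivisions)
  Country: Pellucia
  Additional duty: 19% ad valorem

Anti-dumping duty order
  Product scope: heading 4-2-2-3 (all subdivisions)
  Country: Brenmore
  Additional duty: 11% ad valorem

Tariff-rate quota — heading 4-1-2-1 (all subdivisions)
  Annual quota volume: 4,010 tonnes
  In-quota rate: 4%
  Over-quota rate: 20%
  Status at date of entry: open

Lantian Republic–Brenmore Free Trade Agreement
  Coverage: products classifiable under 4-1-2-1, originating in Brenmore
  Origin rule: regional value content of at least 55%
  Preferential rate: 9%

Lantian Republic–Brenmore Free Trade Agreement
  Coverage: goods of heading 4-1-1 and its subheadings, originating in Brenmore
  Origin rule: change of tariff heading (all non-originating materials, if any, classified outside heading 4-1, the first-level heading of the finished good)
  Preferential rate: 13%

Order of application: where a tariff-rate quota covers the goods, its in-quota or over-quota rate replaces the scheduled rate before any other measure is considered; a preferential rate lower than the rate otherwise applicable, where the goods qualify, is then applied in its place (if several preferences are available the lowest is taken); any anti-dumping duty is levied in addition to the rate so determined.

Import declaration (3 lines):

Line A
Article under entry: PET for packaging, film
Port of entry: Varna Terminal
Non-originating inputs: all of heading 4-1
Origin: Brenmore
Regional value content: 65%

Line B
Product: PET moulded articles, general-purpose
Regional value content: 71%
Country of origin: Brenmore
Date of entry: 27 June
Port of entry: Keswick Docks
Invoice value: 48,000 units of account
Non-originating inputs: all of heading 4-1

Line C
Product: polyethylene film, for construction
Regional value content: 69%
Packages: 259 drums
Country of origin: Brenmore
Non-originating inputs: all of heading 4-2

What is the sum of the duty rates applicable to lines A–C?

52%

Line A: PET → 4-2; film → 4-2-1; for packaging → 4-2-1-1. Scheduled 4%. quota on 4-2-1-1 exhausted → over-quota 10%; Brenmore agreement on 4-1-2-1: 4-2-1-1 not covered; Brenmore agreement on 4-1-1: 4-2-1-1 not covered. → 10%.
Line B: PET → 4-2; moulded articles → 4-2-2; general-purpose → 4-2-2-1. Scheduled 34%. Brenmore agreement on 4-1-2-1: 4-2-2-1 not covered; Brenmore agreement on 4-1-1: 4-2-2-1 not covered. → 34%.
Line C: polyethylene → 4-1; film → 4-1-1; for construction → 4-1-1-1. Scheduled 8%. Brenmore agreement on 4-1-2-1: 4-1-1-1 not covered; Brenmore agreement on 4-1-1: CTH met → 13% available; preference 13% not lower than 8% → no reduction. → 8%.
Sum: 10% + 34% + 8% = 52%.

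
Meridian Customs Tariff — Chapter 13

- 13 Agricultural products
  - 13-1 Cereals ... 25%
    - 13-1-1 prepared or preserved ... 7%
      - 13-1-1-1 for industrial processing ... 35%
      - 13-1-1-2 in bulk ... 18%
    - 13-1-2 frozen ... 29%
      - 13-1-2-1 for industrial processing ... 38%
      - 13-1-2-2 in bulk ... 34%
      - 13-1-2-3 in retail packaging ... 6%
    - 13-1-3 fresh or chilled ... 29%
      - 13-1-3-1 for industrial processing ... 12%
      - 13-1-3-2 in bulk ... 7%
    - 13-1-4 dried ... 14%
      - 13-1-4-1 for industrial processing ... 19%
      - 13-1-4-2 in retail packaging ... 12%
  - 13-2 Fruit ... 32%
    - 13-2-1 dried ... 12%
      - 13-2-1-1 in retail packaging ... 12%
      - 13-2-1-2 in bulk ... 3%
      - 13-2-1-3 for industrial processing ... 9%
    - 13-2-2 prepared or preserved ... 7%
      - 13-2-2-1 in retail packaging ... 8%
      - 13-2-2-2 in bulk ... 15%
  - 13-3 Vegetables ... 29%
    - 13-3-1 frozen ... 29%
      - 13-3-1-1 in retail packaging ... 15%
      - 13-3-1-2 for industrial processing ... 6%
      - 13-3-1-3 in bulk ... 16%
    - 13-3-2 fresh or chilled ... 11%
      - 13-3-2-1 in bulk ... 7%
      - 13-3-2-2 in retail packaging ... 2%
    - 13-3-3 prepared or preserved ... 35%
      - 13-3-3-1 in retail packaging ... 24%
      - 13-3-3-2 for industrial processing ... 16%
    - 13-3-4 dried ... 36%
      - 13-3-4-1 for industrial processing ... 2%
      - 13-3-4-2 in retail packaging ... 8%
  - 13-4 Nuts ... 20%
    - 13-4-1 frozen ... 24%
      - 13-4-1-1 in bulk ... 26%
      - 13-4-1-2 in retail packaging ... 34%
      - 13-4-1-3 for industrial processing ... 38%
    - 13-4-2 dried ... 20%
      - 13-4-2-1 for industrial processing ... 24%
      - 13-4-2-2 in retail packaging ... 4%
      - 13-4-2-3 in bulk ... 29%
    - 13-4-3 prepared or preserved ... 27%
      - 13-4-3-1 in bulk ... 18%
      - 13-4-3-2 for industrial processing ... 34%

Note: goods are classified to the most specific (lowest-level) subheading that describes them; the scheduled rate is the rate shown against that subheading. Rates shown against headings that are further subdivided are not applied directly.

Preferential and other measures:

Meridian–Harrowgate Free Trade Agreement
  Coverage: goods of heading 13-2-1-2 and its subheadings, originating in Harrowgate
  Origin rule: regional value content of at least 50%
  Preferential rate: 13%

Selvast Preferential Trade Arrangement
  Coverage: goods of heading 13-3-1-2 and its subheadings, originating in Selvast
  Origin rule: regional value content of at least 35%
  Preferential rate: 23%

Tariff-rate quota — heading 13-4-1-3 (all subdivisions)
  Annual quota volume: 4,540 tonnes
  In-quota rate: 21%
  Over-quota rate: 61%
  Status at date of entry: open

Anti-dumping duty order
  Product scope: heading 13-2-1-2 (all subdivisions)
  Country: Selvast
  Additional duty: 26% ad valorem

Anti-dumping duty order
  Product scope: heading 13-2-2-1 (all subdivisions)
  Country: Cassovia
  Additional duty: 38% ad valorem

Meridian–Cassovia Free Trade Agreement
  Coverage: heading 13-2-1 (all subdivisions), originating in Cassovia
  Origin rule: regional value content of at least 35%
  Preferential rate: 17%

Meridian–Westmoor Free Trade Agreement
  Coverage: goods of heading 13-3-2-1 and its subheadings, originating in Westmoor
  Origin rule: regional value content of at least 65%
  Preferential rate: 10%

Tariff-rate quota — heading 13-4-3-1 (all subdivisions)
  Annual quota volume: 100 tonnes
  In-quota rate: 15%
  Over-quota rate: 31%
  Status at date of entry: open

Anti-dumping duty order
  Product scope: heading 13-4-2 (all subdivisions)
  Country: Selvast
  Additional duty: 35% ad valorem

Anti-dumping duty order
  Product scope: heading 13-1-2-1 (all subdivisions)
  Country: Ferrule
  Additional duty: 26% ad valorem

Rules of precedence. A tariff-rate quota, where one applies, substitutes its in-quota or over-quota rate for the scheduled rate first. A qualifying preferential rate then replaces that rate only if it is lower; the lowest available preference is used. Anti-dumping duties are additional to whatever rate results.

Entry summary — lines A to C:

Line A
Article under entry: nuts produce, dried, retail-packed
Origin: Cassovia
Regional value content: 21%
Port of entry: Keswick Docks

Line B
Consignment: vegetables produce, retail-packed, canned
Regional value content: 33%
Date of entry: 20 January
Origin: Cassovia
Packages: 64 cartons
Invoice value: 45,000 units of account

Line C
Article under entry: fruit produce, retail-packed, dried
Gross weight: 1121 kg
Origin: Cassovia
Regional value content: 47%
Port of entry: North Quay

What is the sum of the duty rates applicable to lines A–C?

Line A: nuts → 13-4; dried → 13-4-2; retail-packed → 13-4-2-2. Scheduled 4%. Cassovia agreement on 13-2-1: 13-4-2-2 not covered. → 4%.
Line B: vegetables → 13-3; canned → 13-3-3; retail-packed → 13-3-3-1. Scheduled 24%. Cassovia agreement on 13-2-1: 13-3-3-1 not covered. → 24%.
Line C: fruit → 13-2; dried → 13-2-1; retail-packed → 13-2-1-1. Scheduled 12%. Cassovia agreement on 13-2-1: RVC ≥ 35% → 17% available; preference 17% not lower than 12% → no reduction. → 12%.
Sum: 4% + 24% + 12% = 40%.

40%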